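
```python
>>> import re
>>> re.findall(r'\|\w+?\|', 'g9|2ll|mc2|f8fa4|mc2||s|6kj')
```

['|2ll|', '|f8fa4|', '|s|']

Walking the string: at [2:7] → '|2ll|'; at [10:17] → '|f8fa4|'; at [21:24] → '|s|'.
No capturing groups, so `findall` returns the 3 full match strings.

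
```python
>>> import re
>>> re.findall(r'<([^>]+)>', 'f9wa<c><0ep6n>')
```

`findall` collects group 1 from each match (2 total).

['c', '0ep6n']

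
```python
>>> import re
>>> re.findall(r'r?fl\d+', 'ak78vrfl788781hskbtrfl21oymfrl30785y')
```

Pattern: optionally the literal 'r', then the literal 'fl'; then one or more of a digit.
Matches: at [5:14] → 'rfl788781'; at [19:24] → 'rfl21'.
Since nothing is captured, `findall` lists the 2 matched substrings directly.

['rfl788781', 'rfl21']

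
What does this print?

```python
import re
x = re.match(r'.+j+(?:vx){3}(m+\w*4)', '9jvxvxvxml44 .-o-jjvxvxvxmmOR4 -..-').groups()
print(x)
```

The match spans [0:30] → '9jvxvxvxml44 .-o-jjvxvxvxmmOR4'.
Captured: group 1 = 'mmOR4'.

('mmOR4',)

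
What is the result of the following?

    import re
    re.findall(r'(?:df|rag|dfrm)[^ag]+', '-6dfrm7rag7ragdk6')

['dfrm7r', 'ragdk6']

Since nothing is captured, `findall` lists the 2 matched substrings directly.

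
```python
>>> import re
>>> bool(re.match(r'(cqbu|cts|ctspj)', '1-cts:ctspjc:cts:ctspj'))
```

`match` is anchored at position 0; if the pattern doesn't fit there, it returns None.
Here position 0 doesn't satisfy it, so the call returns None, and `bool(None)` is False.

False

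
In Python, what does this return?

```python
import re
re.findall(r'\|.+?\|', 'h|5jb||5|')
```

With the lazy modifier that quantifier settles for the fewest repetitions that let the rest of the pattern succeed (the atoms after it are unaffected and can still be greedy).
Since nothing is captured, `findall` lists the 2 matched substrings directly.

['|5jb|', '|5|']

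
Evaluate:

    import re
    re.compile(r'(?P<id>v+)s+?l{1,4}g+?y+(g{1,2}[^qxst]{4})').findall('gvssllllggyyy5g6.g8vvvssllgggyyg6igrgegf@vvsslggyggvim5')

[('vvv', 'g6igr'), ('vv', 'ggvim5')]

The pattern matches one or more of a literal 'v' (captured as 'id'); then one or more of the literal 's' (lazy), then 1 to 4 of a literal 'l', then one or more of a literal 'g' (lazy); then one or more of a literal 'y'; then 1 to 2 of a literal 'g', then exactly 4 of any character except [qxst] (captured).
Walking the string: at [19:36] match 'vvvssllgggyyg6igr', groups = ('vvv', 'g6igr'); at [41:55] match 'vvsslggyggvim5', groups = ('vv', 'ggvim5').
2 groups means each result is a tuple of 2 captured strings — 2 here.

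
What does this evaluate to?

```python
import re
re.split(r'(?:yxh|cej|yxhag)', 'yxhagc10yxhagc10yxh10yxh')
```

['', 'agc10', 'agc10', '10', '']

Branches in `(...|...)` are attempted left-to-right; the first branch that allows the whole pattern to succeed is taken.
`split` removes every match and returns the 5 fragments in between.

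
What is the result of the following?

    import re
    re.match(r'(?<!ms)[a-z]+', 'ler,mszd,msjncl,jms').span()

(0, 3)

`(?!…)`/`(?<!…)` only lets a position through if the neighbouring text does NOT match; no characters are consumed.
`match` is anchored at position 0; if the pattern doesn't fit there, it returns None.
The match spans [0:3] → 'ler'.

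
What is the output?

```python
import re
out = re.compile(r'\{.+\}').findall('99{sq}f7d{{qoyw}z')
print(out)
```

['{sq}f7d{{qoyw}']

Matches: at [2:16] → '{sq}f7d{{qoyw}'.
Since nothing is captured, `findall` lists the 1 matched substring directly.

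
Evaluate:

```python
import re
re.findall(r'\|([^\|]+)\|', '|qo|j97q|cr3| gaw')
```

['qo', 'cr3']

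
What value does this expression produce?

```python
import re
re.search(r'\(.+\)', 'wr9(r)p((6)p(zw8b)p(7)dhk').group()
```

The match spans [3:22] → '(r)p((6)p(zw8b)p(7)'.

'(r)p((6)p(zw8b)p(7)'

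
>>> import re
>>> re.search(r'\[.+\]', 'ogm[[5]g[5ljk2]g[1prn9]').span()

(3, 23)

Unlike `match`, `search` isn't anchored — it looks for the pattern anywhere in the string.
The match spans [3:23] → '[[5]g[5ljk2]g[1prn9]'.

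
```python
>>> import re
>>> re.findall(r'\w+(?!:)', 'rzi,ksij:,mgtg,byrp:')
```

['rzi', 'ksi', 'mgtg', 'byr']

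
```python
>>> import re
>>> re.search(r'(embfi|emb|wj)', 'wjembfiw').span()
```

(0, 2)

`re.search` tries every starting position until one works.
The match spans [0:2] → 'wj'.
Captured: group 1 = 'wj'.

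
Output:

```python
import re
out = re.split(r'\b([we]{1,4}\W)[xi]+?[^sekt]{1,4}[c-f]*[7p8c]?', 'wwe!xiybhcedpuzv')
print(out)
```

['', 'wwe!', 'uzv']

The pattern matches a word boundary (`\b`, zero-width); then 1 to 4 of one of [we], then a non-word character (captured); then one or more of one of [xi] (lazy); then 1 to 4 of any character except [sekt], then zero or more of a character in [c-f], then optionally one of [7p8c].
Matches to split on: at [0:13] → 'wwe!xiybhcedp'.
Because the pattern has a capturing group, `split` also inserts each captured text between the pieces.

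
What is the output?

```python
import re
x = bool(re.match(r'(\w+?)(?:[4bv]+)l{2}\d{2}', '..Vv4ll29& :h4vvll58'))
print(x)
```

False

`re.match` won't scan ahead — the pattern has to work from the very first character.
Here position 0 doesn't satisfy it, so the call returns None, and `bool(None)` is False.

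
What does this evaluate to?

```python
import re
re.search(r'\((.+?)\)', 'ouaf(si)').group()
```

'(si)'

`re.search` scans for the first position where the pattern succeeds.
The match spans [4:8] → '(si)'.
Captured: group 1 = 'si'.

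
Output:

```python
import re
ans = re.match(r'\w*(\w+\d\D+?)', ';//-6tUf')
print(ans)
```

None

`re.match` won't scan ahead — the pattern has to work from the very first character.
Here the pattern fails at index 0, so the call returns None.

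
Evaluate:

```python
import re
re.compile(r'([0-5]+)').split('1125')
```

['', '1125', '']

Pattern: one or more of a character in [0-5] (captured).
Matches to split on: at [0:4] → '1125'.
The group in the pattern means `split` returns the separators' captures alongside the pieces.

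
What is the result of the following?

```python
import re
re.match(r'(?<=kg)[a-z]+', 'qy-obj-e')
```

`re.match` only tries the pattern at the start of the string.
Here position 0 doesn't satisfy it, so the call returns None.

None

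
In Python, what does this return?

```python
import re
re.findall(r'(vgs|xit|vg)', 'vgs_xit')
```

['vgs', 'xit']

The regex engine tests alternatives in the order written; an earlier branch that matches wins even if a later one would match more.
Scanning left to right: at [0:3] match 'vgs', group 1 = 'vgs'; at [4:7] match 'xit', group 1 = 'xit'.
`findall` collects group 1 from each match (2 total).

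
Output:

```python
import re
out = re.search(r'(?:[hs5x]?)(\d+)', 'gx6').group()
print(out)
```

Pattern: optionally one of [hs5x] (non-capturing group); then one or more of a digit (captured).
The match spans [1:3] → 'x6'.

x6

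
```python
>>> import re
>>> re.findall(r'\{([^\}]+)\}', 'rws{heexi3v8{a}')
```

`findall` collects group 1 from the one match (1 total).

['heexi3v8{a']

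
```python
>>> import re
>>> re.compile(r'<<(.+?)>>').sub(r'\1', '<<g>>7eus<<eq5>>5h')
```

'g7euseq55h'

Lazy quantifiers expand one character at a time until the remainder of the pattern can match.
Matches: at [0:5] → '<<g>>'; at [9:16] → '<<eq5>>'.
Each match is replaced using the text its own group 1 captured.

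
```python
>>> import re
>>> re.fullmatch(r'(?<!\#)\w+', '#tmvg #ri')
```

`(?!…)`/`(?<!…)` only lets a position through if the neighbouring text does NOT match; no characters are consumed.
`re.fullmatch` is like wrapping the pattern in `^…$` (in single-line mode).
Here the pattern can't cover the whole string, so the call returns None.

None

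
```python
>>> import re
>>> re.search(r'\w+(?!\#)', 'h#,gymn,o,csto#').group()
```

'gymn'

`(?!…)`/`(?<!…)` only lets a position through if the neighbouring text does NOT match; no characters are consumed.
`re.search` scans for the first position where the pattern succeeds.
The match spans [3:7] → 'gymn'.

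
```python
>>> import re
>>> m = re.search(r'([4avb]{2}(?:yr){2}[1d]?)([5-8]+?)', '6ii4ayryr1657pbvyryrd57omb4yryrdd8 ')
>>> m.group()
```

'4ayryr16'

A non-greedy quantifier consumes as few characters as it can — just enough that the remainder of the pattern still matches from where it stops; whatever follows it matches normally.
The match spans [3:11] → '4ayryr16'.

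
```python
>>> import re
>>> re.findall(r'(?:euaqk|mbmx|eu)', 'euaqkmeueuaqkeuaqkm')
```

Alternation tries branches left to right and keeps the first one that lets the overall match succeed at that position.
Matches: at [0:5] → 'euaqk'; at [6:8] → 'eu'; at [8:13] → 'euaqk'; at [13:18] → 'euaqk'.
No capturing groups, so `findall` returns the 4 full match strings.

['euaqk', 'eu', 'euaqk', 'euaqk']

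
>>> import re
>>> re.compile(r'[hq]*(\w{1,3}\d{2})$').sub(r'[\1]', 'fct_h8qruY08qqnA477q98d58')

The pattern matches zero or more of one of [hq]; then 1 to 3 of a word character, then exactly 2 of a digit (captured); then anchored at the end.
Each match is replaced using the text its own group 1 captured.

'fct_h8qruY08qqnA477[98d58]'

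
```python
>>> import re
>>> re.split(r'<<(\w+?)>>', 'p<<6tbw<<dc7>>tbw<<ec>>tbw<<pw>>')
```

Matches to split on: at [7:14] → '<<dc7>>'; at [17:23] → '<<ec>>'; at [26:32] → '<<pw>>'.
With a capturing group present, the delimiter's captured portion is kept in the result list.

['p<<6tbw', 'dc7', 'tbw', 'ec', 'tbw', 'pw', '']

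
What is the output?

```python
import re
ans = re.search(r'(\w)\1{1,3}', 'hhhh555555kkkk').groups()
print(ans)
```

('h',)

A backreference is literal: `\1` must see the identical characters the first group matched.
`re.search` tries every starting position until one works.
The match spans [0:4] → 'hhhh'.
Captured: group 1 = 'h'.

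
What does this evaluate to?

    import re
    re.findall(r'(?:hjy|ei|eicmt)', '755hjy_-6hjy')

['hjy', 'hjy']

Since nothing is captured, `findall` lists the 2 matched substrings directly.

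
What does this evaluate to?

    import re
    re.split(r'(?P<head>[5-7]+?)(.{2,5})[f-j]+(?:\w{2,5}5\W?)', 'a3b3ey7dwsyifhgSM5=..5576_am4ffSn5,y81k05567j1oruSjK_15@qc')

['a3b3ey', '7', 'dwsyi', '..', '557', '6_am4', 'y81k05567j1oruSjK_15@qc']

Pattern: one or more of a character in [5-7] (lazy) (captured as 'head'); then 2 to 5 of any character (captured); then one or more of a character in [f-j]; then 2 to 5 of a word character, then a literal '5', then optionally a non-word character (non-capturing group).
A non-greedy quantifier consumes as few characters as it can — just enough that the remainder of the pattern still matches from where it stops; whatever follows it matches normally.
Matches to split on: at [6:19] → '7dwsyifhgSM5='; at [21:35] → '5576_am4ffSn5,'.
`re.split` interleaves the captured-group text with the surrounding fragments.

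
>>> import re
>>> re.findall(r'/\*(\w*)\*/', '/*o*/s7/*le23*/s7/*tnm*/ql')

Scanning left to right: at [0:5] match '/*o*/', group 1 = 'o'; at [7:15] match '/*le23*/', group 1 = 'le23'; at [17:24] match '/*tnm*/', group 1 = 'tnm'.
One capturing group, so `findall` returns just the captured substring from each match — 3 in all.

['o', 'le23', 'tnm']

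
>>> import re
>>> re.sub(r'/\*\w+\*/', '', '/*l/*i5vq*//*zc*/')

Matches: at [3:11] → '/*i5vq*/'; at [11:17] → '/*zc*/'.
Every occurrence is swapped for ''.

'/*l'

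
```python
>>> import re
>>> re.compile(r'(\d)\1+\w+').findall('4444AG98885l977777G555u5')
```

['4']

`\1` is not a pattern — it's the concrete string captured by group 1, re-applied verbatim.
Matches: at [0:24] match '4444AG98885l977777G555u5', group 1 = '4'.
With a single group, `findall` returns only what that group captured — 1 item.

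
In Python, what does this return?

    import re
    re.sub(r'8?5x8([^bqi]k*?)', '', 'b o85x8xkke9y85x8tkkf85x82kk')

'b okke9ykkfkk'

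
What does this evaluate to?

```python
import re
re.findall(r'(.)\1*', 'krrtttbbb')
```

After group 1 captures some text, `\1` only succeeds where that same text appears again.
One capturing group, so `findall` returns just the captured substring from each match — 4 in all.

['k', 'r', 't', 'b']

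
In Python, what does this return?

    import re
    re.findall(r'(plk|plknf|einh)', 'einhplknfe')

['einh', 'plk']

The regex engine tests alternatives in the order written; an earlier branch that matches wins even if a later one would match more.
Matches: at [0:4] match 'einh', group 1 = 'einh'; at [4:7] match 'plk', group 1 = 'plk'.
Because there's exactly one group, `findall` drops the full match and keeps group 1 from each hit.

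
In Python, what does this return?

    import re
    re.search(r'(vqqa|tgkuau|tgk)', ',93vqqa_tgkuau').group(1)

`re.search` scans for the first position where the pattern succeeds.
The match spans [3:7] → 'vqqa'.
Captured: group 1 = 'vqqa'.

'vqqa'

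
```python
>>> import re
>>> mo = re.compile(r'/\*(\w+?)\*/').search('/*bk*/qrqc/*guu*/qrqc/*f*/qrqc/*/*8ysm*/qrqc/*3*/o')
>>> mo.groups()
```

('bk',)

The match spans [0:6] → '/*bk*/'.
Captured: group 1 = 'bk'.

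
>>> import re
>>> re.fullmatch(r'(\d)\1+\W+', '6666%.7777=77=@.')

After group 1 captures some text, `\1` only succeeds where that same text appears again.
`re.fullmatch` is like wrapping the pattern in `^…$` (in single-line mode).
Here the string isn't matched end-to-end, so the call returns None.

None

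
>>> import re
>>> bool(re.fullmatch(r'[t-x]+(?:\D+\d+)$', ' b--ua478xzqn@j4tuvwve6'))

False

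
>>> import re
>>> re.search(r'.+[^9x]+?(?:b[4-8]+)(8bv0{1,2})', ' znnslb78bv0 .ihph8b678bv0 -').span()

This matches one or more of any character, then one or more of any character except [9x] (lazy); then the literal 'b', then one or more of a character in [4-8] (non-capturing group); then the literal '8bv', then 1 to 2 of a literal '0' (captured).
`re.search` tries every starting position until one works.
The match spans [0:26] → ' znnslb78bv0 .ihph8b678bv0'.
Captured: group 1 = '8bv0'.

(0, 26)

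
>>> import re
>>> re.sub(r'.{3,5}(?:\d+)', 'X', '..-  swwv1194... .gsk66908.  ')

'..- X...X.  '

This matches 3 to 5 of any character; then one or more of a digit (non-capturing group).
Matches: at [4:13] → ' swwv1194'; at [16:26] → ' .gsk66908'.
Every occurrence is swapped for 'X'.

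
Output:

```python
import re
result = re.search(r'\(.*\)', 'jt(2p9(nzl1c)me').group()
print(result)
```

`re.search` scans for the first position where the pattern succeeds.
The match spans [2:13] → '(2p9(nzl1c)'.

(2p9(nzl1c)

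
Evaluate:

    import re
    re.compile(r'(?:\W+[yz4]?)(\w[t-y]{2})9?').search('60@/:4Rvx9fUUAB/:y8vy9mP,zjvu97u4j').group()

'@/:4Rvx9'

This matches one or more of a non-word character, then optionally one of [yz4] (non-capturing group); then a word character, then exactly 2 of a character in [t-y] (captured); then optionally a literal '9'.
Unlike `match`, `search` isn't anchored — it looks for the pattern anywhere in the string.
The match spans [2:10] → '@/:4Rvx9'.
Captured: group 1 = 'Rvx'.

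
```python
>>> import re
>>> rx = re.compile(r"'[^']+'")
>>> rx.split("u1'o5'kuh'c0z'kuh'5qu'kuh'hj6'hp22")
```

['u1', 'kuh', 'kuh', 'kuh', 'hp22']

`split` removes every match and returns the 5 fragments in between.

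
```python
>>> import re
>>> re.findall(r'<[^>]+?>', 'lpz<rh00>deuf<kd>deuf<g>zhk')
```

`findall` yields the raw match text (3 of them) because the pattern has no groups.

['<rh00>', '<kd>', '<g>']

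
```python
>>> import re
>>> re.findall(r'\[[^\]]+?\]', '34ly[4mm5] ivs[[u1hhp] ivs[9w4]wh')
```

Matches: at [4:10] → '[4mm5]'; at [14:22] → '[[u1hhp]'; at [26:31] → '[9w4]'.
With no groups in the pattern, `findall` gives back each whole match — 3 here.

['[4mm5]', '[[u1hhp]', '[9w4]']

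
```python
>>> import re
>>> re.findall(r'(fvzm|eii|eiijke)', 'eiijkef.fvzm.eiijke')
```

The regex engine tests alternatives in the order written; an earlier branch that matches wins even if a later one would match more.
Scanning left to right: at [0:3] match 'eii', group 1 = 'eii'; at [8:12] match 'fvzm', group 1 = 'fvzm'; at [13:16] match 'eii', group 1 = 'eii'.
Because there's exactly one group, `findall` drops the full match and keeps group 1 from each hit.

['eii', 'fvzm', 'eii']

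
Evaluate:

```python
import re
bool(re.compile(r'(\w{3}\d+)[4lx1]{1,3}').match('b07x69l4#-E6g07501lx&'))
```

False

Pattern: exactly 3 of a word character, then one or more of a digit (captured); then 1 to 3 of one of [4lx1].
`re.match` only tries the pattern at the start of the string.
Here position 0 doesn't satisfy it, so the call returns None, and `bool(None)` is False.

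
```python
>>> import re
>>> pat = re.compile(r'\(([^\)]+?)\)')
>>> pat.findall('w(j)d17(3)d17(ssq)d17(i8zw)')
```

`findall` collects group 1 from each match (4 total).

['j', '3', 'ssq', 'i8zw']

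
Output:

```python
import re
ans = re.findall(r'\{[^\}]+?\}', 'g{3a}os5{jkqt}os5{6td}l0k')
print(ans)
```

['{3a}', '{jkqt}', '{6td}']

Since nothing is captured, `findall` lists the 3 matched substrings directly.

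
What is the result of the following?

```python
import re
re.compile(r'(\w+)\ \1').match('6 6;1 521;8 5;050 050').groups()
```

After group 1 captures some text, `\1` only succeeds where that same text appears again.
`match` is anchored at position 0; if the pattern doesn't fit there, it returns None.
The match spans [0:3] → '6 6'.
Captured: group 1 = '6'.

('6',)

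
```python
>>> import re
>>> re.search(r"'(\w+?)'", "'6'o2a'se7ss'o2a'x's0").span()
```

Unlike `match`, `search` isn't anchored — it looks for the pattern anywhere in the string.
The match spans [0:3] → "'6'".
Captured: group 1 = '6'.

(0, 3)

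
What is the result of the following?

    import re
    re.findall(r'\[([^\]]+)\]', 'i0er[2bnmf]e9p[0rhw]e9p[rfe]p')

['2bnmf', '0rhw', 'rfe']

`findall` collects group 1 from each match (3 total).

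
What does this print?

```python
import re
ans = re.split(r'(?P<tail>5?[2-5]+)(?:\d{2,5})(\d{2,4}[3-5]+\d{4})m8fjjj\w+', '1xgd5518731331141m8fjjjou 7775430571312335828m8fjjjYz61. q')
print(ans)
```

['1xgd', '55', '1331141', ' 777', '543', '12335828', '. q']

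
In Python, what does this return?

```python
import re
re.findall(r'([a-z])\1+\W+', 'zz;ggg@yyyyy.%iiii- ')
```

The backreference `\1` re-matches whatever the first group consumed, character for character.
Walking the string: at [0:3] match 'zz;', group 1 = 'z'; at [3:7] match 'ggg@', group 1 = 'g'; at [7:14] match 'yyyyy.%', group 1 = 'y'; at [14:20] match 'iiii- ', group 1 = 'i'.
`findall` collects group 1 from each match (4 total).

['z', 'g', 'y', 'i']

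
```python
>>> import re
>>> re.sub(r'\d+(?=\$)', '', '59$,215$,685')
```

'$,$,685'

Lookahead/lookbehind check context without consuming it, so the matched span excludes the asserted characters.
Matches: at [0:2] → '59'; at [4:7] → '215'.
Every occurrence is swapped for ''.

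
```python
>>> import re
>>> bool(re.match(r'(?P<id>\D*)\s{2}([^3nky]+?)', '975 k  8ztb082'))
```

The pattern matches zero or more of a non-digit (captured as 'id'); then exactly 2 of whitespace; then one or more of any character except [3nky] (lazy) (captured).
`match` is anchored at position 0; if the pattern doesn't fit there, it returns None.
Here position 0 doesn't satisfy it, so the call returns None, and `bool(None)` is False.

False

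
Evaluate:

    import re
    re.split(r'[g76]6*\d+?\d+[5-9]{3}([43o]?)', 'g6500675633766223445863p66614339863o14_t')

The pattern matches one of [g76], then zero or more of a literal '6', then one or more of a digit (lazy); then one or more of a digit, then exactly 3 of a character in [5-9]; then optionally one of [43o] (captured).
Matches to split on: at [0:23] → 'g6500675633766223445863'; at [24:35] → '66614339863'.
Because the pattern has a capturing group, `split` also inserts each captured text between the pieces.

['', '3', 'p', '3', 'o14_t']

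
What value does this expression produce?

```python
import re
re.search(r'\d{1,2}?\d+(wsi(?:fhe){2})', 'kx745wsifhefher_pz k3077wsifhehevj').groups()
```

('wsifhefhe',)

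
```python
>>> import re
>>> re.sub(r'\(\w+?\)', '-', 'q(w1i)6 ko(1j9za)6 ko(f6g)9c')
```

Matches: at [1:6] → '(w1i)'; at [10:17] → '(1j9za)'; at [21:26] → '(f6g)'.
Each match is replaced by '-'.

'q-6 ko-6 ko-9c'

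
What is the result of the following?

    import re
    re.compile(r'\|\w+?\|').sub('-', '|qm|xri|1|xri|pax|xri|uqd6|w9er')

Matches: at [0:4] → '|qm|'; at [7:10] → '|1|'; at [13:18] → '|pax|'; at [21:27] → '|uqd6|'.
Every occurrence is swapped for '-'.

'-xri-xri-xri-w9er'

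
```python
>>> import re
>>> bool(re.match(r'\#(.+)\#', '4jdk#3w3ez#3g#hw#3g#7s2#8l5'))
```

With `match`, the pattern is implicitly anchored at the beginning.
Here the pattern fails at index 0, so the call returns None, and `bool(None)` is False.

False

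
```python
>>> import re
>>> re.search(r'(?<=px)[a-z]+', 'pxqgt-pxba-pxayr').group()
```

The lookaround is zero-width — it requires the adjacent text to match without consuming it, so the asserted text isn't part of the match.
The match spans [2:5] → 'qgt'.

'qgt'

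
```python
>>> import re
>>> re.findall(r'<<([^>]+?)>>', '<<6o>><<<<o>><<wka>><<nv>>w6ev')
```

['6o', '<<o', 'wka', 'nv']

With a single group, `findall` returns only what that group captured — 4 items.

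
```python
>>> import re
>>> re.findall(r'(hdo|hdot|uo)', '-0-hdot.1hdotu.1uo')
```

The regex engine tests alternatives in the order written; an earlier branch that matches wins even if a later one would match more.
Scanning left to right: at [3:6] match 'hdo', group 1 = 'hdo'; at [9:12] match 'hdo', group 1 = 'hdo'; at [16:18] match 'uo', group 1 = 'uo'.
One capturing group, so `findall` returns just the captured substring from each match — 3 in all.

['hdo', 'hdo', 'uo']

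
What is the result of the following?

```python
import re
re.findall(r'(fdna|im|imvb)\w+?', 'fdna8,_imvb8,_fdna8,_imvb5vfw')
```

The regex engine tests alternatives in the order written; an earlier branch that matches wins even if a later one would match more.
Scanning left to right: at [0:5] match 'fdna8', group 1 = 'fdna'; at [7:10] match 'imv', group 1 = 'im'; at [14:19] match 'fdna8', group 1 = 'fdna'; at [21:24] match 'imv', group 1 = 'im'.
One capturing group, so `findall` returns just the captured substring from each match — 4 in all.

['fdna', 'im', 'fdna', 'im']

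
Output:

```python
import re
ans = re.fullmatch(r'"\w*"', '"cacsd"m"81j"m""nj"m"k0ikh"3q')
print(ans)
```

None

`fullmatch` succeeds only if the pattern covers the string from start to end.
Here the string isn't matched end-to-end, so the call returns None.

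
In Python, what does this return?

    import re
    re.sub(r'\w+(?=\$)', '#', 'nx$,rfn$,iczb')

'#$,#$,iczb'

Lookahead/lookbehind check context without consuming it, so the matched span excludes the asserted characters.
Every occurrence is swapped for '#'.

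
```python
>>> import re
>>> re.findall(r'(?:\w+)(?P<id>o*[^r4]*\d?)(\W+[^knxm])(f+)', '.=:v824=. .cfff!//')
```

[('=. ', '.c', 'fff')]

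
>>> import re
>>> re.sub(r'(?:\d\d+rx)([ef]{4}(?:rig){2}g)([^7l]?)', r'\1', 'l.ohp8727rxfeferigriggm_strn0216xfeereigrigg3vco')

Pattern: a digit, then one or more of a digit, then the literal 'rx' (non-capturing group); then exactly 4 of one of [ef], then the literal 'rig' repeated 2 times, then the literal 'g' (captured); then optionally any character except [7l] (captured).
Matches: at [5:23] → '8727rxfeferigriggm'.
Each match is replaced using the text its own group 1 captured.

'l.ohpfeferigrigg_strn0216xfeereigrigg3vco'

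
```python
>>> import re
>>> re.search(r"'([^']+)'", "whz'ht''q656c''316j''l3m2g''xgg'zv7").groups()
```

('ht',)

`search` walks the string left to right and returns the first match it finds.
The match spans [3:7] → "'ht'".
Captured: group 1 = 'ht'.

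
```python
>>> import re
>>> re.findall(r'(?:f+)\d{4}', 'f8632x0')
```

`findall` yields the raw match text (1 of them) because the pattern has no groups.

['f8632']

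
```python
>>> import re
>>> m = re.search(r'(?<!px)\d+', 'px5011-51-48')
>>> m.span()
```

`(?!…)`/`(?<!…)` only lets a position through if the neighbouring text does NOT match; no characters are consumed.
The match spans [3:6] → '011'.

(3, 6)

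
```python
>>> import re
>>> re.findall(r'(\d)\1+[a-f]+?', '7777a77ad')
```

`\1` has to match the exact text group 1 already captured.
Scanning left to right: at [0:5] match '7777a', group 1 = '7'; at [5:8] match '77a', group 1 = '7'.
`findall` collects group 1 from each match (2 total).

['7', '7']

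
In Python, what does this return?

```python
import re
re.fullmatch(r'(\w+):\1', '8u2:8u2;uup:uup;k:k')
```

None

`\1` has to match the exact text group 1 already captured.
`re.fullmatch` requires the pattern to consume the entire string.
Here the string isn't matched end-to-end, so the call returns None.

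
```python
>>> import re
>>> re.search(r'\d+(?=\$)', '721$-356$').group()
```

Lookahead/lookbehind check context without consuming it, so the matched span excludes the asserted characters.
Unlike `match`, `search` isn't anchored — it looks for the pattern anywhere in the string.
The match spans [0:3] → '721'.

'721'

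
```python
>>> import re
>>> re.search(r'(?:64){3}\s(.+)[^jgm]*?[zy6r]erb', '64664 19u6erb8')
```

The pattern matches the literal '64' repeated 3 times, then whitespace; then one or more of any character (captured); then zero or more of any character except [jgm] (lazy), then one of [zy6r], then the literal 'erb'.
Here nothing in the string fits, so the call returns None.

None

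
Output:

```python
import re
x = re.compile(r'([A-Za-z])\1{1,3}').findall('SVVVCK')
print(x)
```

A backreference is literal: `\1` must see the identical characters the first group matched.
Because there's exactly one group, `findall` drops the full match and keeps group 1 from the one hit.

['V']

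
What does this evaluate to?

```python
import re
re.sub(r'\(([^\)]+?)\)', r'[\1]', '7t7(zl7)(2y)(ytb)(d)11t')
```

Each match is replaced using the text its own group 1 captured.

'7t7[zl7][2y][ytb][d]11t'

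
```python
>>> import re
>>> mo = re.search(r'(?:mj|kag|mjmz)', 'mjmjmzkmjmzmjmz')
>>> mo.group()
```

`re.search` scans for the first position where the pattern succeeds.
The match spans [0:2] → 'mj'.

'mj'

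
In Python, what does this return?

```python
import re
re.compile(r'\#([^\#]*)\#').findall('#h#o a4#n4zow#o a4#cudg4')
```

['h', 'n4zow']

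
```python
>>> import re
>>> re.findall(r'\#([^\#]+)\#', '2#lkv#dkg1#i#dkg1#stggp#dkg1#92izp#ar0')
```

['lkv', 'i', 'stggp', '92izp']

One capturing group, so `findall` returns just the captured substring from each match — 4 in all.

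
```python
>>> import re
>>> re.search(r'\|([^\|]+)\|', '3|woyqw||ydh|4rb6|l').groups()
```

('woyqw',)

`re.search` scans for the first position where the pattern succeeds.
The match spans [1:8] → '|woyqw|'.
Captured: group 1 = 'woyqw'.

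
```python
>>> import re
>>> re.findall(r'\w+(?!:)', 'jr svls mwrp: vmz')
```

`(?!…)`/`(?<!…)` only lets a position through if the neighbouring text does NOT match; no characters are consumed.
`findall` yields the raw match text (4 of them) because the pattern has no groups.

['jr', 'svls', 'mwr', 'vmz']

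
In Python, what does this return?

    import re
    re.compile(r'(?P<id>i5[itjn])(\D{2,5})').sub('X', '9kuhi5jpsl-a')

'9kuhX'

Pattern: the literal 'i5', then one of [itjn] (captured as 'id'); then 2 to 5 of a non-digit (captured).
Matches: at [4:12] → 'i5jpsl-a'.
Each match is replaced by 'X'.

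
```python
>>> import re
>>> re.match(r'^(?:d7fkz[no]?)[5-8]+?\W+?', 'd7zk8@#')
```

None

Pattern: anchored at the start of the string; then the literal 'd7', then the literal 'fkz', then optionally one of [no] (non-capturing group); then one or more of a character in [5-8] (lazy); then one or more of a non-word character (lazy).
With `match`, the pattern is implicitly anchored at the beginning.
Here the string doesn't start with a match, so the call returns None.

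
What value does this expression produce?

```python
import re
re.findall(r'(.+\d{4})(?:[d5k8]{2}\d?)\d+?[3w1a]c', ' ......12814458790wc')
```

The pattern matches one or more of any character, then exactly 4 of a digit (captured); then exactly 2 of one of [d5k8], then optionally a digit (non-capturing group); then one or more of a digit (lazy), then one of [3w1a], then a literal 'c'.
Matches: at [0:20] match ' ......12814458790wc', group 1 = ' ......128144'.
With a single group, `findall` returns only what that group captured — 1 item.

[' ......128144']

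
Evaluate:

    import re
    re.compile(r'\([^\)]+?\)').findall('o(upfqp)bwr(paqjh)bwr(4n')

['(upfqp)', '(paqjh)']

Since nothing is captured, `findall` lists the 2 matched substrings directly.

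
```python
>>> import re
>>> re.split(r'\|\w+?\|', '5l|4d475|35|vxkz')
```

['5l', '35|vxkz']

Matches to split on: at [2:9] → '|4d475|'.
Splitting on the pattern gives 2 pieces.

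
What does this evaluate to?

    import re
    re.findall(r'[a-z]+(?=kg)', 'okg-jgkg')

The positive lookaround only admits positions where the adjacent text matches; those characters stay outside the span.
Since nothing is captured, `findall` lists the 2 matched substrings directly.

['o', 'jg']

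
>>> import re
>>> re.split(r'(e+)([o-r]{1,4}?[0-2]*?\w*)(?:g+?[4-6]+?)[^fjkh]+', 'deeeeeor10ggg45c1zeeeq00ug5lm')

Pattern: one or more of a literal 'e' (captured); then 1 to 4 of a character in [o-r] (lazy), then zero or more of a character in [0-2] (lazy), then zero or more of a word character (captured); then one or more of the literal 'g' (lazy), then one or more of a character in [4-6] (lazy) (non-capturing group); then one or more of any character except [fjkh].
With a capturing group present, the delimiter's captured portion is kept in the result list.

['d', 'eeeee', 'or10ggg45c1zeeeq00u', '']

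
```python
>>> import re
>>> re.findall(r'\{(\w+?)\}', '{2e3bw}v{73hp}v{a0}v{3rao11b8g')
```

['2e3bw', '73hp', 'a0']

Walking the string: at [0:7] match '{2e3bw}', group 1 = '2e3bw'; at [8:14] match '{73hp}', group 1 = '73hp'; at [15:19] match '{a0}', group 1 = 'a0'.
With a single group, `findall` returns only what that group captured — 3 items.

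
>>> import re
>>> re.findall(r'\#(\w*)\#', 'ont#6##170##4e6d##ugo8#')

Walking the string: at [3:6] match '#6#', group 1 = '6'; at [6:11] match '#170#', group 1 = '170'; at [11:17] match '#4e6d#', group 1 = '4e6d'; at [17:23] match '#ugo8#', group 1 = 'ugo8'.
Because there's exactly one group, `findall` drops the full match and keeps group 1 from each hit.

['6', '170', '4e6d', 'ugo8']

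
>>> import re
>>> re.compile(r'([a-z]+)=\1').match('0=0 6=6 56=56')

After group 1 captures some text, `\1` only succeeds where that same text appears again.
With `match`, the pattern is implicitly anchored at the beginning.
Here the string doesn't start with a match, so the call returns None.

None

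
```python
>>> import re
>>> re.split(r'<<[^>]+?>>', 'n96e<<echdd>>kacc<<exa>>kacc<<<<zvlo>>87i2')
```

['n96e', 'kacc', 'kacc', '87i2']

Matches to split on: at [4:13] → '<<echdd>>'; at [17:24] → '<<exa>>'; at [28:38] → '<<<<zvlo>>'.
Splitting on the pattern gives 4 pieces.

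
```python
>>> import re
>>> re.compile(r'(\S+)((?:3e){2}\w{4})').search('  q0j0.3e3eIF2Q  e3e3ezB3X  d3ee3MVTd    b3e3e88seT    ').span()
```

(2, 15)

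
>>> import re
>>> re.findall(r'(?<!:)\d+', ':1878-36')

Because the assertion is negative and zero-width, positions next to the forbidden text are skipped.
Since nothing is captured, `findall` lists the 2 matched substrings directly.

['878', '36']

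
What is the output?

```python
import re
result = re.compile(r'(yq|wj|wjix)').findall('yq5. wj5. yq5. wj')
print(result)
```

['yq', 'wj', 'yq', 'wj']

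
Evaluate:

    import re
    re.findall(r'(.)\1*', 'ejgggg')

After group 1 captures some text, `\1` only succeeds where that same text appears again.
`findall` collects group 1 from each match (3 total).

['e', 'j', 'g']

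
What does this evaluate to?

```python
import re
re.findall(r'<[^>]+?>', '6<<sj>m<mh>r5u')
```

Matches: at [1:6] → '<<sj>'; at [7:11] → '<mh>'.
Since nothing is captured, `findall` lists the 2 matched substrings directly.

['<<sj>', '<mh>']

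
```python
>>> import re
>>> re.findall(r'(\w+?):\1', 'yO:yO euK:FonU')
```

The backreference `\1` re-matches whatever the first group consumed, character for character.
Walking the string: at [0:5] match 'yO:yO', group 1 = 'yO'.
`findall` collects group 1 from the one match (1 total).

['yO']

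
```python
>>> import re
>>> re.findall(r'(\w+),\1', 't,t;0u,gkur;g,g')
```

After group 1 captures some text, `\1` only succeeds where that same text appears again.
Matches: at [0:3] match 't,t', group 1 = 't'; at [12:15] match 'g,g', group 1 = 'g'.
Because there's exactly one group, `findall` drops the full match and keeps group 1 from each hit.

['t', 'g']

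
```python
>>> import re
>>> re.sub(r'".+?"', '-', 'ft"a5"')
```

'ft-'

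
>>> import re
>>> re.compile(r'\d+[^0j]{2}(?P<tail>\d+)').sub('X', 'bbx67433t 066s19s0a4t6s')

Pattern: one or more of a digit, then exactly 2 of any character except [0j]; then one or more of a digit (captured as 'tail').
Matches: at [3:13] → '67433t 066'; at [14:18] → '19s0'.
Every occurrence is swapped for 'X'.

'bbxXsXa4t6s'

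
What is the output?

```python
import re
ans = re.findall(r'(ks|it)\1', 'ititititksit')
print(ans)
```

['it', 'it']

The backreference `\1` re-matches whatever the first group consumed, character for character.
Matches: at [0:4] match 'itit', group 1 = 'it'; at [4:8] match 'itit', group 1 = 'it'.
One capturing group, so `findall` returns just the captured substring from each match — 2 in all.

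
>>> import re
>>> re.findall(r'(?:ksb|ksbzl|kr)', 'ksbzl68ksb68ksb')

['ksb', 'ksb', 'ksb']

Alternation isn't longest-match — the leftmost alternative that fits at this position is chosen.
With no groups in the pattern, `findall` gives back each whole match — 3 here.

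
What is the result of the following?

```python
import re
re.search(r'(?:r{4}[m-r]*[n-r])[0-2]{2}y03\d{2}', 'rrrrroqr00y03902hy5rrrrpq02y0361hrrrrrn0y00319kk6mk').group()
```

The pattern matches exactly 4 of the literal 'r', then zero or more of a character in [m-r], then a character in [n-r] (non-capturing group); then exactly 2 of a character in [0-2]; then the literal 'y03', then exactly 2 of a digit.
The match spans [0:15] → 'rrrrroqr00y0390'.

'rrrrroqr00y0390'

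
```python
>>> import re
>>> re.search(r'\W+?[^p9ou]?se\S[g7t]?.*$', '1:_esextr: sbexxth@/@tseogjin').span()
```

(18, 29)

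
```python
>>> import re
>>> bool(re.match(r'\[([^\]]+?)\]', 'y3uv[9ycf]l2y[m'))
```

`re.match` won't scan ahead — the pattern has to work from the very first character.
Here position 0 doesn't satisfy it, so the call returns None, and `bool(None)` is False.

False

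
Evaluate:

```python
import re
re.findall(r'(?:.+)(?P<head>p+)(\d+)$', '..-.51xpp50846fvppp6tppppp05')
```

Pattern: one or more of any character (non-capturing group); then one or more of a literal 'p' (captured as 'head'); then one or more of a digit (captured); then anchored at the end.
`findall` packs the 2 group values into a tuple for every match.

[('p', '05')]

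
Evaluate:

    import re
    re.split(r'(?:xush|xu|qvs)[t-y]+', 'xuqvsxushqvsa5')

Splitting on the pattern gives 2 pieces.

['xu', 'shqvsa5']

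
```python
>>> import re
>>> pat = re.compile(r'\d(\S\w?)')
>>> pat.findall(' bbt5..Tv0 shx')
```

This matches a digit; then a non-whitespace character, then optionally a word character (captured).
Scanning left to right: at [4:6] match '5.', group 1 = '.'.
One capturing group, so `findall` returns just the captured substring from the one match — 1 in all.

['.']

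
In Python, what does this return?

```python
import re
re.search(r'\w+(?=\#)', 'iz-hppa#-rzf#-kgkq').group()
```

'hppa'

The `(?=…)`/`(?<=…)` assertion just peeks at neighbouring text; it doesn't advance the match position.
Unlike `match`, `search` isn't anchored — it looks for the pattern anywhere in the string.
The match spans [3:7] → 'hppa'.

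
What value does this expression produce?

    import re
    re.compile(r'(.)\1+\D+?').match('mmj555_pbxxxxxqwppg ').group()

'mmj'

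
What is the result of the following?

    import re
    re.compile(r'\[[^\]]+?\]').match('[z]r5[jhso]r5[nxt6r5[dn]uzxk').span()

(0, 3)

With `match`, the pattern is implicitly anchored at the beginning.
The match spans [0:3] → '[z]'.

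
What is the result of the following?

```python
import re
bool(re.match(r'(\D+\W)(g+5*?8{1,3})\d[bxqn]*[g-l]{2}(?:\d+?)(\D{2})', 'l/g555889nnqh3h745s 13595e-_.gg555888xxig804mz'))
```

False

With `match`, the pattern is implicitly anchored at the beginning.
Here position 0 doesn't satisfy it, so the call returns None, and `bool(None)` is False.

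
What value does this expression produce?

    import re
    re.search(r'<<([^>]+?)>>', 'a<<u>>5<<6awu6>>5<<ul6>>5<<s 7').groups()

The match spans [1:6] → '<<u>>'.
Captured: group 1 = 'u'.

('u',)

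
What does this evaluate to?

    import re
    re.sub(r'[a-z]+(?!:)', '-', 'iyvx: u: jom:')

Because the assertion is negative and zero-width, positions next to the forbidden text are skipped.
Matches: at [0:3] → 'iyv'; at [9:11] → 'jo'.
Each match is replaced by '-'.

'-x: u: -m:'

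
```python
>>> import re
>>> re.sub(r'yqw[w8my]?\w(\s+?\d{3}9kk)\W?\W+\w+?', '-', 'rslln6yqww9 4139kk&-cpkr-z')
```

This matches the literal 'yqw', then optionally one of [w8my], then a word character; then one or more of whitespace (lazy), then exactly 3 of a digit, then the literal '9kk' (captured); then optionally a non-word character, then one or more of a non-word character, then one or more of a word character (lazy).
Because the quantifier is non-greedy, it stops expanding at the earliest point where the rest of the pattern can succeed.
Matches: at [6:21] → 'yqww9 4139kk&-c'.
Each match is replaced by '-'.

'rslln6-pkr-z'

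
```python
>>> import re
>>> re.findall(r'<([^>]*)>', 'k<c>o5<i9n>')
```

Scanning left to right: at [1:4] match '<c>', group 1 = 'c'; at [6:11] match '<i9n>', group 1 = 'i9n'.
`findall` collects group 1 from each match (2 total).

['c', 'i9n']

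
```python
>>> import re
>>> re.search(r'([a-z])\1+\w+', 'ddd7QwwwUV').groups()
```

('d',)

`\1` is not a pattern — it's the concrete string captured by group 1, re-applied verbatim.
`re.search` scans for the first position where the pattern succeeds.
The match spans [0:10] → 'ddd7QwwwUV'.
Captured: group 1 = 'd'.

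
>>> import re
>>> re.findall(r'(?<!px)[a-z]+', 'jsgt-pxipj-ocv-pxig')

`(?!…)`/`(?<!…)` only lets a position through if the neighbouring text does NOT match; no characters are consumed.
Matches: at [0:4] → 'jsgt'; at [5:10] → 'pxipj'; at [11:14] → 'ocv'; at [15:19] → 'pxig'.
`findall` yields the raw match text (4 of them) because the pattern has no groups.

['jsgt', 'pxipj', 'ocv', 'pxig']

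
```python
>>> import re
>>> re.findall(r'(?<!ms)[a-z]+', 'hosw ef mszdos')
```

['hosw', 'ef', 'mszdos']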